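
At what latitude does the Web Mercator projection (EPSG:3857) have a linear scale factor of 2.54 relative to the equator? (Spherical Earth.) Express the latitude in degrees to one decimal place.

Mercator scale is k = sec φ = 1/cos φ.
1/cos φ = 2.54  ⇒  cos φ = 0.3937  ⇒  φ = arccos(0.3937) ≈ 66.8°.

66.8°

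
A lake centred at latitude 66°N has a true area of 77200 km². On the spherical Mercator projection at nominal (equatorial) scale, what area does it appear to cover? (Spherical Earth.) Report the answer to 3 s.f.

467000 km²

For Mercator, h = k = sec φ (a conformal cylindrical projection has a single point scale, 1/cos φ).
Areal scale = k² = sec²φ = 1/cos²(66°) = 1/0.4067² = 6.045.
Apparent area = 77200 × 6.045 ≈ 467000 km².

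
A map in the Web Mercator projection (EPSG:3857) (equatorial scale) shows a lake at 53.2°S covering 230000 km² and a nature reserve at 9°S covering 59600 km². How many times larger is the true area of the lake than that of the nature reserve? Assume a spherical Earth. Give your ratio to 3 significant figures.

On Mercator the areal scale is sec²φ, so true area = apparent × cos²φ.
True area of lake: 230000 × cos²(53.2°) = 230000 × 0.3588 = 82530 km².
True area of nature reserve: 59600 × cos²(9°) = 59600 × 0.9755 = 58140 km².
Ratio = 82530 / 58140 ≈ 1.42.

1.42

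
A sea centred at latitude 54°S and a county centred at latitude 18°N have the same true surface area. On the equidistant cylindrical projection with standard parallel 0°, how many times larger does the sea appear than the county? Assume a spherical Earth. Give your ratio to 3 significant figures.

In the plate carrée (x = Rλ, y = Rφ), meridians are true-scale (h = 1) and parallels are stretched by k = sec φ.
Areal scale at 54°: h·k = 1.000 × 1.701 = 1.701.
Areal scale at 18°: h·k = 1.000 × 1.051 = 1.051.
Ratio = 1.701/1.051 ≈ 1.62.

1.62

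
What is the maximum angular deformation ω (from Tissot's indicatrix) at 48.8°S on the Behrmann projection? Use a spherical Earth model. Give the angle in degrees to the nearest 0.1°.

The Behrmann projection is cylindrical equal-area with φ₀ = 30°. Cylindrical equal-area (φ₀ = 30°): h = cos φ / cos 30° along meridians, k = cos 30° / cos φ along parallels; h·k = 1.
At 48.8°: h = 0.7606, k = 1.315; principal scales a = 1.315, b = 0.7606.
sin(ω/2) = (a − b)/(a + b) = 0.5542/2.075 = 0.2670, so ω = 2 arcsin(0.2670) ≈ 31.0°.

31.0°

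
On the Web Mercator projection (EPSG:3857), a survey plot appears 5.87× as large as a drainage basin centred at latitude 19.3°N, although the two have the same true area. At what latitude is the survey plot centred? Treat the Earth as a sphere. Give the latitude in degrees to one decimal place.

67.1°

For equal true areas on Mercator, apparent areas scale as sec²φ, so the ratio is cos²φ₂ / cos²φ₁.
cos²φ₂ / cos²φ₁ = 5.87  ⇒  cos φ₁ = cos 19.3° / √5.87 = 0.9438/2.423 = 0.3895.
φ₁ = arccos(0.3895) ≈ 67.1°.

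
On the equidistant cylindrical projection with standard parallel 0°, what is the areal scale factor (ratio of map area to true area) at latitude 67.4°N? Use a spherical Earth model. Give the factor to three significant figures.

2.60

For the equirectangular projection with φ₀ = 0 (plate carrée), h = 1 along meridians and k = sec φ along parallels.
Areal scale = h·k = 1 × sec φ; at 67.4°, h = 1.000, k = 2.602, so h·k = 2.602.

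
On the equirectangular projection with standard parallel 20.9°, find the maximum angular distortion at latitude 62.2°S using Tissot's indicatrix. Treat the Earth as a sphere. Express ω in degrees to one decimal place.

In the equirectangular projection with standard parallel φ₀ = 20.9° (x = Rλ cos φ₀, y = Rφ), meridians are true-scale (h = 1) and the parallel scale is k = cos φ₀ / cos φ.
At 62.2°: h = 1.000, k = 2.003; principal scales a = 2.003, b = 1.000.
sin(ω/2) = (a − b)/(a + b) = 1.003/3.003 = 0.3340, so ω = 2 arcsin(0.3340) ≈ 39.0°.

39.0°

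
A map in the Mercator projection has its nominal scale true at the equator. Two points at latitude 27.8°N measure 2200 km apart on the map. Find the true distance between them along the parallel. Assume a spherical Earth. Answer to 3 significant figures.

1950 km

Mercator is conformal, so the point scale is isotropic: h = k = sec φ = 1/cos φ.
Along the parallel at 27.8°, map distances are exaggerated by k = sec 27.8° = 1.130.
True distance = 2200 / 1.130 = 2200 × cos 27.8° ≈ 1950 km.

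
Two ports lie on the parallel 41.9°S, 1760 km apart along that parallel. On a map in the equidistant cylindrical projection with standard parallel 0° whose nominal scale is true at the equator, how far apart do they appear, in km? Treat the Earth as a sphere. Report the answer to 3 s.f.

For the equirectangular projection with φ₀ = 0 (plate carrée), h = 1 along meridians and k = sec φ along parallels.
Along the parallel, k = sec 41.9° = 1/0.7443 = 1.344.
Map distance = 1760 × 1.344 ≈ 2360 km.

2360 km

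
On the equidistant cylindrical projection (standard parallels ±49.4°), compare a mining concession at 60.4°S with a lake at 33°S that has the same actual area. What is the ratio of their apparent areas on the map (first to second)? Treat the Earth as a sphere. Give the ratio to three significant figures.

1.70

The equidistant cylindrical projection with φ₀ = 49.4° has h = 1 (meridians true) and k = cos φ₀ / cos φ along parallels.
Areal scale at 60.4°: h·k = 1.000 × 1.318 = 1.318.
Areal scale at 33°: h·k = 1.000 × 0.7760 = 0.7760.
Ratio = 1.318/0.7760 ≈ 1.70.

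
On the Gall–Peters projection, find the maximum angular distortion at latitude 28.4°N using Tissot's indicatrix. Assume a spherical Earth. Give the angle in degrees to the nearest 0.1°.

24.8°

The Gall–Peters projection is cylindrical equal-area with φ₀ = 45°. Cylindrical equal-area (φ₀ = 45°): h = cos φ / cos 45° along meridians, k = cos 45° / cos φ along parallels; h·k = 1.
At 28.4°: h = 1.244, k = 0.8039; principal scales a = 1.244, b = 0.8039.
sin(ω/2) = (a − b)/(a + b) = 0.4402/2.048 = 0.2149, so ω = 2 arcsin(0.2149) ≈ 24.8°.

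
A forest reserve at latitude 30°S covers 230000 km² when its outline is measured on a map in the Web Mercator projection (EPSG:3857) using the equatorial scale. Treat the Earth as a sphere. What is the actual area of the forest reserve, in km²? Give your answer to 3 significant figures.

172000 km²

For Mercator, h = k = sec φ (a conformal cylindrical projection has a single point scale, 1/cos φ).
Areal scale = k² = sec²φ = 1/cos²(30°) = 1/0.8660² = 1.333.
True area = apparent / (areal scale) = 230000 / 1.333 ≈ 172000 km².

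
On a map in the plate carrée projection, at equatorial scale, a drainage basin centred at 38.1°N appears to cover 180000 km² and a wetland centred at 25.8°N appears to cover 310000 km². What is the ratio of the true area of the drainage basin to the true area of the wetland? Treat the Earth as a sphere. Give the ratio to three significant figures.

Plate carrée has h = 1 and k = sec φ, giving areal scale sec φ; true area = (apparent area) · cos φ.
True area of drainage basin: 180000 × cos(38.1°) = 180000 × 0.7869 = 141600 km².
True area of wetland: 310000 × cos(25.8°) = 310000 × 0.9003 = 279100 km².
Ratio = 141600 / 279100 ≈ 0.508.

0.508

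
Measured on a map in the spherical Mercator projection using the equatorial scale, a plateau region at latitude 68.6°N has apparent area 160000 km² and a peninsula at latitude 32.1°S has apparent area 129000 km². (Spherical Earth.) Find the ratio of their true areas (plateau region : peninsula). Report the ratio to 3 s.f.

Since Mercator area scale is 1/cos²φ, the true area equals the apparent area multiplied by cos²φ.
True area of plateau region: 160000 × cos²(68.6°) = 160000 × 0.1331 = 21300 km².
True area of peninsula: 129000 × cos²(32.1°) = 129000 × 0.7176 = 92570 km².
Ratio = 21300 / 92570 ≈ 0.230.

0.230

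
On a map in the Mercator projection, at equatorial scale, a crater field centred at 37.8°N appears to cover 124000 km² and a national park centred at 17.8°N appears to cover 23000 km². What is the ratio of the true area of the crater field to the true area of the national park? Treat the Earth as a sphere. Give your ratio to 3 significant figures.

Since Mercator area scale is 1/cos²φ, the true area equals the apparent area multiplied by cos²φ.
True area of crater field: 124000 × cos²(37.8°) = 124000 × 0.6243 = 77420 km².
True area of national park: 23000 × cos²(17.8°) = 23000 × 0.9066 = 20850 km².
Ratio = 77420 / 20850 ≈ 3.71.

3.71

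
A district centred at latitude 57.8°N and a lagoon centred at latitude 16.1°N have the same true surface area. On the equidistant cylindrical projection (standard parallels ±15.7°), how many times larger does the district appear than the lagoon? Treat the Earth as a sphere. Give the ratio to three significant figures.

With standard parallel φ₀ = 15.7°, the equirectangular projection gives x = Rλ cos φ₀, y = Rφ, so h = 1 and k = cos 15.7° / cos φ.
Areal scale at 57.8°: h·k = 1.000 × 1.807 = 1.807.
Areal scale at 16.1°: h·k = 1.000 × 1.002 = 1.002.
Ratio = 1.807/1.002 ≈ 1.80.

1.80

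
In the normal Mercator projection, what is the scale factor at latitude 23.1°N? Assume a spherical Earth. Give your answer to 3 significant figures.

Mercator is conformal, so the point scale is isotropic: h = k = sec φ = 1/cos φ.
k = 1/cos 23.1° = 1/0.9198 = 1.087.

1.09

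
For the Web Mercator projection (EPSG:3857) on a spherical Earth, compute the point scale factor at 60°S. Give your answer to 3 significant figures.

2.00

Mercator is conformal, so the point scale is isotropic: h = k = sec φ = 1/cos φ.
k = 1/cos 60° = 1/0.5000 = 2.000.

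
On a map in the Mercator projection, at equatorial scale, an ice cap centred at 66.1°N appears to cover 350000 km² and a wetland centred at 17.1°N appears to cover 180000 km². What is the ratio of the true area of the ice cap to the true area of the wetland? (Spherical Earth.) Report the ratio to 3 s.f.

Since Mercator area scale is 1/cos²φ, the true area equals the apparent area multiplied by cos²φ.
True area of ice cap: 350000 × cos²(66.1°) = 350000 × 0.1641 = 57450 km².
True area of wetland: 180000 × cos²(17.1°) = 180000 × 0.9135 = 164400 km².
Ratio = 57450 / 164400 ≈ 0.349.

0.349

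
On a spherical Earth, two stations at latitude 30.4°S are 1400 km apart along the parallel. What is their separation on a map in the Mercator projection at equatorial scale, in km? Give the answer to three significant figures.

1620 km

Mercator is conformal, so the point scale is isotropic: h = k = sec φ = 1/cos φ.
Along the parallel, k = sec 30.4° = 1/0.8625 = 1.159.
Map distance = 1400 × 1.159 ≈ 1620 km.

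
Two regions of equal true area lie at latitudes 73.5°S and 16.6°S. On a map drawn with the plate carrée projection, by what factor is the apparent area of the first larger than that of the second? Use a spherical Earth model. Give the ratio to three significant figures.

In the plate carrée (x = Rλ, y = Rφ), meridians are true-scale (h = 1) and parallels are stretched by k = sec φ.
Areal scale at 73.5°: h·k = 1.000 × 3.521 = 3.521.
Areal scale at 16.6°: h·k = 1.000 × 1.043 = 1.043.
Ratio = 3.521/1.043 ≈ 3.37.

3.37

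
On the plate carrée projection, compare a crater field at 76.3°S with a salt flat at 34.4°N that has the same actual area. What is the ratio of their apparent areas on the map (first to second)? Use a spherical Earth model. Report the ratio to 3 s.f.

3.48

For the equirectangular projection with φ₀ = 0 (plate carrée), h = 1 along meridians and k = sec φ along parallels.
Areal scale at 76.3°: h·k = 1.000 × 4.222 = 4.222.
Areal scale at 34.4°: h·k = 1.000 × 1.212 = 1.212.
Ratio = 4.222/1.212 ≈ 3.48.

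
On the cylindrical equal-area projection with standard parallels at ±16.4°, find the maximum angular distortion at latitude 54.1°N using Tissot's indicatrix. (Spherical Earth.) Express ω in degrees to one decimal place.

54.3°

For cylindrical equal-area with standard parallel φ₀, h = cos φ / cos φ₀ and k = cos φ₀ / cos φ, so h·k = 1.
At 54.1°: h = 0.6112, k = 1.636; principal scales a = 1.636, b = 0.6112.
sin(ω/2) = (a − b)/(a + b) = 1.025/2.247 = 0.4560, so ω = 2 arcsin(0.4560) ≈ 54.3°.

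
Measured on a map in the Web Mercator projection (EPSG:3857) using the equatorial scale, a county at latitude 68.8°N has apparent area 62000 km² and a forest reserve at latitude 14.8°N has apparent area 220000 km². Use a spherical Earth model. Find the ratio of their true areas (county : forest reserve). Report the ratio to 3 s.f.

0.0394

Mercator's areal exaggeration is sec²φ; hence true area = (apparent area) · cos²φ.
True area of county: 62000 × cos²(68.8°) = 62000 × 0.1308 = 8108 km².
True area of forest reserve: 220000 × cos²(14.8°) = 220000 × 0.9347 = 205600 km².
Ratio = 8108 / 205600 ≈ 0.0394.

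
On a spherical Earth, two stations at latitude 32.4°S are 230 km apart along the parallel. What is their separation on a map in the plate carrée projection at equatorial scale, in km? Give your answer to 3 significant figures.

272 km

For the equirectangular projection with φ₀ = 0 (plate carrée), h = 1 along meridians and k = sec φ along parallels.
Along the parallel, k = sec 32.4° = 1/0.8443 = 1.184.
Map distance = 230 × 1.184 ≈ 272 km.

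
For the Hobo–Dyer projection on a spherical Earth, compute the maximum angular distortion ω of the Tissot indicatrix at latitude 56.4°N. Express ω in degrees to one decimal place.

Hobo–Dyer is a cylindrical equal-area projection with standard parallels at ±37.5°. A cylindrical equal-area projection with standard parallel φ₀ has meridian scale h = cos φ / cos φ₀ and parallel scale k = cos φ₀ / cos φ (so areas are preserved, h·k = 1).
At 56.4°: h = 0.6975, k = 1.434; principal scales a = 1.434, b = 0.6975.
sin(ω/2) = (a − b)/(a + b) = 0.7361/2.131 = 0.3454, so ω = 2 arcsin(0.3454) ≈ 40.4°.

40.4°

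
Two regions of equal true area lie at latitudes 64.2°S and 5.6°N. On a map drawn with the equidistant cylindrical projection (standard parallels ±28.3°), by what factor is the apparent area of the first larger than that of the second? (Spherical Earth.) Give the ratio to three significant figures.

With standard parallel φ₀ = 28.3°, the equirectangular projection gives x = Rλ cos φ₀, y = Rφ, so h = 1 and k = cos 28.3° / cos φ.
Areal scale at 64.2°: h·k = 1.000 × 2.023 = 2.023.
Areal scale at 5.6°: h·k = 1.000 × 0.8847 = 0.8847.
Ratio = 2.023/0.8847 ≈ 2.29.

2.29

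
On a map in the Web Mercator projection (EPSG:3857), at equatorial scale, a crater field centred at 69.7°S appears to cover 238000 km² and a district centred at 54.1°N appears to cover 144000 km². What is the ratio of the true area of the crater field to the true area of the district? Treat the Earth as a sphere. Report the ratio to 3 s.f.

Mercator's areal exaggeration is sec²φ; hence true area = (apparent area) · cos²φ.
True area of crater field: 238000 × cos²(69.7°) = 238000 × 0.1204 = 28650 km².
True area of district: 144000 × cos²(54.1°) = 144000 × 0.3438 = 49510 km².
Ratio = 28650 / 49510 ≈ 0.579.

0.579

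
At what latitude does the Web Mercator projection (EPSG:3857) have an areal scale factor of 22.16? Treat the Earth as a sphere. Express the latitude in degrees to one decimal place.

77.7°

Mercator areal scale is sec²φ.
sec²φ = 22.16  ⇒  cos²φ = 0.04513  ⇒  cos φ = 0.2124.
φ = arccos(0.2124) ≈ 77.7°.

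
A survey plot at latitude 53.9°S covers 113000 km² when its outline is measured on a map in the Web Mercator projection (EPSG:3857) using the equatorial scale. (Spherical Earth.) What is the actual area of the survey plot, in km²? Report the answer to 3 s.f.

Mercator is conformal, so the point scale is isotropic: h = k = sec φ = 1/cos φ.
Areal scale = k² = sec²φ = 1/cos²(53.9°) = 1/0.5892² = 2.881.
True area = apparent / (areal scale) = 113000 / 2.881 ≈ 39200 km².

39200 km²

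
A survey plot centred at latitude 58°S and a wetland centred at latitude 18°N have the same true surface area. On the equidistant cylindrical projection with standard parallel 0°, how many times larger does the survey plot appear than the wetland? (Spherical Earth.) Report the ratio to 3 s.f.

1.79

Plate carrée maps x = Rλ, y = Rφ. The meridian scale is h = 1 and the parallel scale is k = 1/cos φ = sec φ.
Areal scale at 58°: h·k = 1.000 × 1.887 = 1.887.
Areal scale at 18°: h·k = 1.000 × 1.051 = 1.051.
Ratio = 1.887/1.051 ≈ 1.79.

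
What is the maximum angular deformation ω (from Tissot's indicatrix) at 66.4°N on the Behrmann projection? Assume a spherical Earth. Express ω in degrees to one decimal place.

The Behrmann projection is cylindrical equal-area with φ₀ = 30°. For cylindrical equal-area with standard parallel φ₀, h = cos φ / cos φ₀ and k = cos φ₀ / cos φ, so h·k = 1.
At 66.4°: h = 0.4623, k = 2.163; principal scales a = 2.163, b = 0.4623.
sin(ω/2) = (a − b)/(a + b) = 1.701/2.625 = 0.6478, so ω = 2 arcsin(0.6478) ≈ 80.8°.

80.8°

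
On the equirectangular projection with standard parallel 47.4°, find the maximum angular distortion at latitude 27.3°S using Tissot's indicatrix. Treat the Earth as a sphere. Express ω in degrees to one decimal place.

15.5°

The equidistant cylindrical projection with φ₀ = 47.4° has h = 1 (meridians true) and k = cos φ₀ / cos φ along parallels.
At 27.3°: h = 1.000, k = 0.7617; principal scales a = 1.000, b = 0.7617.
sin(ω/2) = (a − b)/(a + b) = 0.2383/1.762 = 0.1353, so ω = 2 arcsin(0.1353) ≈ 15.5°.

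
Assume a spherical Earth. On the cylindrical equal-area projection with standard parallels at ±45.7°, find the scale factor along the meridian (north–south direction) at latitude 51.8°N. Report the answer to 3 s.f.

0.885

A cylindrical equal-area projection with standard parallel φ₀ has meridian scale h = cos φ / cos φ₀ and parallel scale k = cos φ₀ / cos φ (so areas are preserved, h·k = 1).
h = cos 51.8° / cos 45.7° = 0.6184/0.6984 = 0.8854.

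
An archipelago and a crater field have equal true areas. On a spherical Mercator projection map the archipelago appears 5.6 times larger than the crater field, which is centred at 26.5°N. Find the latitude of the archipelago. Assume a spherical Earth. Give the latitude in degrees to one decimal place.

On Mercator, (apparent₁)/(apparent₂) = sec²φ₁ / sec²φ₂ when true areas are equal.
cos²φ₂ / cos²φ₁ = 5.6  ⇒  cos φ₁ = cos 26.5° / √5.6 = 0.8949/2.366 = 0.3782.
φ₁ = arccos(0.3782) ≈ 67.8°.

67.8°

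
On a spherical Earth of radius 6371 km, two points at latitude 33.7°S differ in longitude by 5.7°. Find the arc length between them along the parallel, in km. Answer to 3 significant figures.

527 km

Arc length along a parallel = R cos φ · Δλ (with Δλ in radians).
= 6371 × cos 33.7° × (5.7° × π/180) = 6371 × 0.8320 × 0.09948 ≈ 527 km.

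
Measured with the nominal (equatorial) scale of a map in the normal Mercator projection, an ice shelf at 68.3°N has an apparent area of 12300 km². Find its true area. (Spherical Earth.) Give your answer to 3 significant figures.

The Mercator projection is conformal; its linear scale factor is the same in every direction and equals sec φ = 1/cos φ.
Areal scale = k² = sec²φ = 1/cos²(68.3°) = 1/0.3697² = 7.315.
True area = apparent / (areal scale) = 12300 / 7.315 ≈ 1680 km².

1680 km²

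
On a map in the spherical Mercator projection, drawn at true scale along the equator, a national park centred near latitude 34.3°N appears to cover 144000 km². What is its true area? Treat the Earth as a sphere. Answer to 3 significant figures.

98300 km²

Mercator is conformal, so the point scale is isotropic: h = k = sec φ = 1/cos φ.
Areal scale = k² = sec²φ = 1/cos²(34.3°) = 1/0.8261² = 1.465.
True area = apparent / (areal scale) = 144000 / 1.465 ≈ 98300 km².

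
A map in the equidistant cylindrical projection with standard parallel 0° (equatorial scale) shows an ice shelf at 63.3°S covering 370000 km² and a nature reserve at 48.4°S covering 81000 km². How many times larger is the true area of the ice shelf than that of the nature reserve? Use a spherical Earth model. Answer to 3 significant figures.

3.09

On the plate carrée, areal scale = h·k = 1 × sec φ, so true area = apparent × cos φ.
True area of ice shelf: 370000 × cos(63.3°) = 370000 × 0.4493 = 166200 km².
True area of nature reserve: 81000 × cos(48.4°) = 81000 × 0.6639 = 53780 km².
Ratio = 166200 / 53780 ≈ 3.09.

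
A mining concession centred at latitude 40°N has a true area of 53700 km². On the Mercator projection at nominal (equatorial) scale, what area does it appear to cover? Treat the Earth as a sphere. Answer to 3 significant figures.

91500 km²

For Mercator, h = k = sec φ (a conformal cylindrical projection has a single point scale, 1/cos φ).
Areal scale = k² = sec²φ = 1/cos²(40°) = 1/0.7660² = 1.704.
Apparent area = 53700 × 1.704 ≈ 91500 km².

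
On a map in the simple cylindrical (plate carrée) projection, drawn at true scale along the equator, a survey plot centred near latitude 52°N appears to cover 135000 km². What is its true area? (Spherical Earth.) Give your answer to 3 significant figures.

Plate carrée maps x = Rλ, y = Rφ. The meridian scale is h = 1 and the parallel scale is k = 1/cos φ = sec φ.
Areal scale = h·k = 1 × sec φ; at 52°, h = 1.000, k = 1.624, so h·k = 1.624.
True area = apparent / (areal scale) = 135000 / 1.624 ≈ 83100 km².

83100 km²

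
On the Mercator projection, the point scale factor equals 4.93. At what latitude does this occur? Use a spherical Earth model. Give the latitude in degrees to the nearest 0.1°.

Mercator scale is k = sec φ = 1/cos φ.
1/cos φ = 4.93  ⇒  cos φ = 0.2028  ⇒  φ = arccos(0.2028) ≈ 78.3°.

78.3°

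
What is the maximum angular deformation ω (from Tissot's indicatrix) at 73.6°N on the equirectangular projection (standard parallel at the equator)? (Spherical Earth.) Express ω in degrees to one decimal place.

68.1°

For the equirectangular projection with φ₀ = 0 (plate carrée), h = 1 along meridians and k = sec φ along parallels.
At 73.6°: h = 1.000, k = 3.542; principal scales a = 3.542, b = 1.000.
sin(ω/2) = (a − b)/(a + b) = 2.542/4.542 = 0.5596, so ω = 2 arcsin(0.5596) ≈ 68.1°.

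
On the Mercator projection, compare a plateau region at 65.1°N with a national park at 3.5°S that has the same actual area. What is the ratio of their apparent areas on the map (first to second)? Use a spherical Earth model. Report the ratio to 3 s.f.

5.62

Mercator areal scale is sec²φ.
At 65.1°: sec²(65.1°) = 1/0.4210² = 5.641.
At 3.5°: sec²(3.5°) = 1/0.9981² = 1.004.
Ratio = 5.641/1.004 = cos²(3.5°)/cos²(65.1°) ≈ 5.62.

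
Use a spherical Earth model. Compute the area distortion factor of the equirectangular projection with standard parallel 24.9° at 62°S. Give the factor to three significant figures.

1.93

The equidistant cylindrical projection with φ₀ = 24.9° has h = 1 (meridians true) and k = cos φ₀ / cos φ along parallels.
Areal scale = h·k = 1 × cos φ₀ / cos φ; at 62°, h = 1.000, k = 1.932, so h·k = 1.932.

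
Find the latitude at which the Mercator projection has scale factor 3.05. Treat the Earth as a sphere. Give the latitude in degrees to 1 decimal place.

70.9°

Mercator scale is k = sec φ = 1/cos φ.
1/cos φ = 3.05  ⇒  cos φ = 0.3279  ⇒  φ = arccos(0.3279) ≈ 70.9°.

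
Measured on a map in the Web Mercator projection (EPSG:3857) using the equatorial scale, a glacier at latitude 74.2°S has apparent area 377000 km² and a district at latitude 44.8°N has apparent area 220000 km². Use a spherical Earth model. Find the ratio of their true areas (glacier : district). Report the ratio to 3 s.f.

0.252

Mercator's areal exaggeration is sec²φ; hence true area = (apparent area) · cos²φ.
True area of glacier: 377000 × cos²(74.2°) = 377000 × 0.07414 = 27950 km².
True area of district: 220000 × cos²(44.8°) = 220000 × 0.5035 = 110800 km².
Ratio = 27950 / 110800 ≈ 0.252.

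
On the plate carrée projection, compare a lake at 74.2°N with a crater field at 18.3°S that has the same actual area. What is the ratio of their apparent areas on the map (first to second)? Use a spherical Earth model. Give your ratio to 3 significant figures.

3.49

For the equirectangular projection with φ₀ = 0 (plate carrée), h = 1 along meridians and k = sec φ along parallels.
Areal scale at 74.2°: h·k = 1.000 × 3.673 = 3.673.
Areal scale at 18.3°: h·k = 1.000 × 1.053 = 1.053.
Ratio = 3.673/1.053 ≈ 3.49.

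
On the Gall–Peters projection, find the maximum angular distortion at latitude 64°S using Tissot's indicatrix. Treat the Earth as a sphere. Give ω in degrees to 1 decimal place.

52.8°

The Gall–Peters projection is cylindrical equal-area with φ₀ = 45°. Cylindrical equal-area (φ₀ = 45°): h = cos φ / cos 45° along meridians, k = cos 45° / cos φ along parallels; h·k = 1.
At 64°: h = 0.6200, k = 1.613; principal scales a = 1.613, b = 0.6200.
sin(ω/2) = (a − b)/(a + b) = 0.9931/2.233 = 0.4447, so ω = 2 arcsin(0.4447) ≈ 52.8°.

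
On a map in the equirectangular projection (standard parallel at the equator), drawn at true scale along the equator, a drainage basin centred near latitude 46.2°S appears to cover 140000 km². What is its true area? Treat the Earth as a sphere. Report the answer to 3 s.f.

Plate carrée maps x = Rλ, y = Rφ. The meridian scale is h = 1 and the parallel scale is k = 1/cos φ = sec φ.
Areal scale = h·k = 1 × sec φ; at 46.2°, h = 1.000, k = 1.445, so h·k = 1.445.
True area = apparent / (areal scale) = 140000 / 1.445 ≈ 96900 km².

96900 km²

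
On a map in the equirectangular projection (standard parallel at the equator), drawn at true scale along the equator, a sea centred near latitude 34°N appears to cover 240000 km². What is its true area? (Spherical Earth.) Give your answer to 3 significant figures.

Plate carrée maps x = Rλ, y = Rφ. The meridian scale is h = 1 and the parallel scale is k = 1/cos φ = sec φ.
Areal scale = h·k = 1 × sec φ; at 34°, h = 1.000, k = 1.206, so h·k = 1.206.
True area = apparent / (areal scale) = 240000 / 1.206 ≈ 199000 km².

199000 km²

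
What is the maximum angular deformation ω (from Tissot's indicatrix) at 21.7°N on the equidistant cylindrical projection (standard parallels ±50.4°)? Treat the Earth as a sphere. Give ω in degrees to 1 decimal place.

In the equirectangular projection with standard parallel φ₀ = 50.4° (x = Rλ cos φ₀, y = Rφ), meridians are true-scale (h = 1) and the parallel scale is k = cos φ₀ / cos φ.
At 21.7°: h = 1.000, k = 0.6860; principal scales a = 1.000, b = 0.6860.
sin(ω/2) = (a − b)/(a + b) = 0.3140/1.686 = 0.1862, so ω = 2 arcsin(0.1862) ≈ 21.5°.

21.5°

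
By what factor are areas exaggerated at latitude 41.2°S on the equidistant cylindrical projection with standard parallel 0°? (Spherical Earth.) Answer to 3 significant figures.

In the plate carrée (x = Rλ, y = Rφ), meridians are true-scale (h = 1) and parallels are stretched by k = sec φ.
Areal scale = h·k = 1 × sec φ; at 41.2°, h = 1.000, k = 1.329, so h·k = 1.329.

1.33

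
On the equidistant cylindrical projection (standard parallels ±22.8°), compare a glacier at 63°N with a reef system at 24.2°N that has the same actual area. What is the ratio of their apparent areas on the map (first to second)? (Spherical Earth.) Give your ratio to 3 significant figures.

In the equirectangular projection with standard parallel φ₀ = 22.8° (x = Rλ cos φ₀, y = Rφ), meridians are true-scale (h = 1) and the parallel scale is k = cos φ₀ / cos φ.
Areal scale at 63°: h·k = 1.000 × 2.031 = 2.031.
Areal scale at 24.2°: h·k = 1.000 × 1.011 = 1.011.
Ratio = 2.031/1.011 ≈ 2.01.

2.01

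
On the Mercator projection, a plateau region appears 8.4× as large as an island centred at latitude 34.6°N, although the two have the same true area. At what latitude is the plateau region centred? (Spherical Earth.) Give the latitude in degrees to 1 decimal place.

For equal true areas on Mercator, apparent areas scale as sec²φ, so the ratio is cos²φ₂ / cos²φ₁.
cos²φ₂ / cos²φ₁ = 8.4  ⇒  cos φ₁ = cos 34.6° / √8.4 = 0.8231/2.898 = 0.2840.
φ₁ = arccos(0.2840) ≈ 73.5°.

73.5°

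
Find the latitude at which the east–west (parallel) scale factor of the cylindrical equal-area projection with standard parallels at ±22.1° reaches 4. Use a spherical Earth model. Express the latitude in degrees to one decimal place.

For cylindrical equal-area with standard parallel φ₀, h = cos φ / cos φ₀ and k = cos φ₀ / cos φ, so h·k = 1.
k = cos φ₀ / cos φ = 4  ⇒  cos φ = cos 22.1° / 4 = 0.2316.
φ = arccos(0.2316) ≈ 76.6°.

76.6°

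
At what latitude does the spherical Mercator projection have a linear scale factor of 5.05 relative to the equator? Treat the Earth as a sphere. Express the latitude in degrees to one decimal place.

Mercator scale is k = sec φ = 1/cos φ.
1/cos φ = 5.05  ⇒  cos φ = 0.1980  ⇒  φ = arccos(0.1980) ≈ 78.6°.

78.6°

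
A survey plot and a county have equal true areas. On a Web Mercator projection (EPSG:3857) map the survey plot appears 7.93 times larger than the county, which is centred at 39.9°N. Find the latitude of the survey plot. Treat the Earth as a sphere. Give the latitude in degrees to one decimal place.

74.2°

On Mercator, (apparent₁)/(apparent₂) = sec²φ₁ / sec²φ₂ when true areas are equal.
cos²φ₂ / cos²φ₁ = 7.93  ⇒  cos φ₁ = cos 39.9° / √7.93 = 0.7672/2.816 = 0.2724.
φ₁ = arccos(0.2724) ≈ 74.2°.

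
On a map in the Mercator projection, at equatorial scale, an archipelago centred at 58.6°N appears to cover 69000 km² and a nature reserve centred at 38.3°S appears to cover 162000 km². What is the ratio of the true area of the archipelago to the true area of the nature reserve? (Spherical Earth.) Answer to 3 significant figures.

Since Mercator area scale is 1/cos²φ, the true area equals the apparent area multiplied by cos²φ.
True area of archipelago: 69000 × cos²(58.6°) = 69000 × 0.2715 = 18730 km².
True area of nature reserve: 162000 × cos²(38.3°) = 162000 × 0.6159 = 99770 km².
Ratio = 18730 / 99770 ≈ 0.188.

0.188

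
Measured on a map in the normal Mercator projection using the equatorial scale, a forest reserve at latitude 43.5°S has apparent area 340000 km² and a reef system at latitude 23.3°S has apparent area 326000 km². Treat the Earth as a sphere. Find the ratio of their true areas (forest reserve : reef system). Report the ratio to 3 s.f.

0.651

Since Mercator area scale is 1/cos²φ, the true area equals the apparent area multiplied by cos²φ.
True area of forest reserve: 340000 × cos²(43.5°) = 340000 × 0.5262 = 178900 km².
True area of reef system: 326000 × cos²(23.3°) = 326000 × 0.8435 = 275000 km².
Ratio = 178900 / 275000 ≈ 0.651.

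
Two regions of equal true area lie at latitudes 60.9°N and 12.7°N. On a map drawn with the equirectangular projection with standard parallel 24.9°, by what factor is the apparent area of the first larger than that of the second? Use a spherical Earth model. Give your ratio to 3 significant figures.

With standard parallel φ₀ = 24.9°, the equirectangular projection gives x = Rλ cos φ₀, y = Rφ, so h = 1 and k = cos 24.9° / cos φ.
Areal scale at 60.9°: h·k = 1.000 × 1.865 = 1.865.
Areal scale at 12.7°: h·k = 1.000 × 0.9298 = 0.9298.
Ratio = 1.865/0.9298 ≈ 2.01.

2.01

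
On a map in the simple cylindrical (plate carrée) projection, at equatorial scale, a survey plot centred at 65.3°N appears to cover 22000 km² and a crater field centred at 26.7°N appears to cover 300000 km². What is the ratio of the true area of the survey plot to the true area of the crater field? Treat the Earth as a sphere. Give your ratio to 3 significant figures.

On the plate carrée, areal scale = h·k = 1 × sec φ, so true area = apparent × cos φ.
True area of survey plot: 22000 × cos(65.3°) = 22000 × 0.4179 = 9193 km².
True area of crater field: 300000 × cos(26.7°) = 300000 × 0.8934 = 268000 km².
Ratio = 9193 / 268000 ≈ 0.0343.

0.0343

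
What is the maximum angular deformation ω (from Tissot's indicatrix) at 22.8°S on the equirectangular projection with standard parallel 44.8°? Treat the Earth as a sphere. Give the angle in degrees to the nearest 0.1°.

15.0°

With standard parallel φ₀ = 44.8°, the equirectangular projection gives x = Rλ cos φ₀, y = Rφ, so h = 1 and k = cos 44.8° / cos φ.
At 22.8°: h = 1.000, k = 0.7697; principal scales a = 1.000, b = 0.7697.
sin(ω/2) = (a − b)/(a + b) = 0.2303/1.770 = 0.1301, so ω = 2 arcsin(0.1301) ≈ 15.0°.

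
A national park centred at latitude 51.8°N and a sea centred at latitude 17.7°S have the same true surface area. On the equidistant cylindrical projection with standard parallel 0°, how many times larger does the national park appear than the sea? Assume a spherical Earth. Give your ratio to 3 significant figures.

For the equirectangular projection with φ₀ = 0 (plate carrée), h = 1 along meridians and k = sec φ along parallels.
Areal scale at 51.8°: h·k = 1.000 × 1.617 = 1.617.
Areal scale at 17.7°: h·k = 1.000 × 1.050 = 1.050.
Ratio = 1.617/1.050 ≈ 1.54.

1.54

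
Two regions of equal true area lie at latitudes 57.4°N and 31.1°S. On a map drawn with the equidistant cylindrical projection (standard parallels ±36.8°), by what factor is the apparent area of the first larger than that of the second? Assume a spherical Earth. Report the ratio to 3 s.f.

With standard parallel φ₀ = 36.8°, the equirectangular projection gives x = Rλ cos φ₀, y = Rφ, so h = 1 and k = cos 36.8° / cos φ.
Areal scale at 57.4°: h·k = 1.000 × 1.486 = 1.486.
Areal scale at 31.1°: h·k = 1.000 × 0.9351 = 0.9351.
Ratio = 1.486/0.9351 ≈ 1.59.

1.59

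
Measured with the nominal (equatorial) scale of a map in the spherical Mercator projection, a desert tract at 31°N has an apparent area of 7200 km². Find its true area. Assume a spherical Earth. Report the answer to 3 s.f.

For Mercator, h = k = sec φ (a conformal cylindrical projection has a single point scale, 1/cos φ).
Areal scale = k² = sec²φ = 1/cos²(31°) = 1/0.8572² = 1.361.
True area = apparent / (areal scale) = 7200 / 1.361 ≈ 5290 km².

5290 km²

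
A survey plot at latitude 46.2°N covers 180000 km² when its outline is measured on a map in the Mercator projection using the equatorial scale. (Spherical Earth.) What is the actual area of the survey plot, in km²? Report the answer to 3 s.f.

86200 km²

Mercator is conformal, so the point scale is isotropic: h = k = sec φ = 1/cos φ.
Areal scale = k² = sec²φ = 1/cos²(46.2°) = 1/0.6921² = 2.087.
True area = apparent / (areal scale) = 180000 / 2.087 ≈ 86200 km².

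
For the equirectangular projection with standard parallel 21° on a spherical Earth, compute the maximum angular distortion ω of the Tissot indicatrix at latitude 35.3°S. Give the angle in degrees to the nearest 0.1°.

7.7°

In the equirectangular projection with standard parallel φ₀ = 21° (x = Rλ cos φ₀, y = Rφ), meridians are true-scale (h = 1) and the parallel scale is k = cos φ₀ / cos φ.
At 35.3°: h = 1.000, k = 1.144; principal scales a = 1.144, b = 1.000.
sin(ω/2) = (a − b)/(a + b) = 0.1439/2.144 = 0.06712, so ω = 2 arcsin(0.06712) ≈ 7.7°.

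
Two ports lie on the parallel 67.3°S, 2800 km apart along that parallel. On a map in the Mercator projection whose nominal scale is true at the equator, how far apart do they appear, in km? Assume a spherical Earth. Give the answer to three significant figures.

7260 km

The Mercator projection is conformal; its linear scale factor is the same in every direction and equals sec φ = 1/cos φ.
Along the parallel, k = sec 67.3° = 1/0.3859 = 2.591.
Map distance = 2800 × 2.591 ≈ 7260 km.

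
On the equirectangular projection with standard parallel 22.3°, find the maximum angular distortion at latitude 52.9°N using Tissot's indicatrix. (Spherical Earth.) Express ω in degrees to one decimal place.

24.3°

In the equirectangular projection with standard parallel φ₀ = 22.3° (x = Rλ cos φ₀, y = Rφ), meridians are true-scale (h = 1) and the parallel scale is k = cos φ₀ / cos φ.
At 52.9°: h = 1.000, k = 1.534; principal scales a = 1.534, b = 1.000.
sin(ω/2) = (a − b)/(a + b) = 0.5338/2.534 = 0.2107, so ω = 2 arcsin(0.2107) ≈ 24.3°.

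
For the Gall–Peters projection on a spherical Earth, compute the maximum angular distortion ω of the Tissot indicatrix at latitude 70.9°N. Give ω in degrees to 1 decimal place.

80.7°

The Gall–Peters projection is cylindrical equal-area with φ₀ = 45°. For cylindrical equal-area with standard parallel φ₀, h = cos φ / cos φ₀ and k = cos φ₀ / cos φ, so h·k = 1.
At 70.9°: h = 0.4628, k = 2.161; principal scales a = 2.161, b = 0.4628.
sin(ω/2) = (a − b)/(a + b) = 1.698/2.624 = 0.6473, so ω = 2 arcsin(0.6473) ≈ 80.7°.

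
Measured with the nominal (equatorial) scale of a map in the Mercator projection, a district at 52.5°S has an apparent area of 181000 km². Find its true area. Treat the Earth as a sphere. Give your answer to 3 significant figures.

Mercator is conformal, so the point scale is isotropic: h = k = sec φ = 1/cos φ.
Areal scale = k² = sec²φ = 1/cos²(52.5°) = 1/0.6088² = 2.698.
True area = apparent / (areal scale) = 181000 / 2.698 ≈ 67100 km².

67100 km²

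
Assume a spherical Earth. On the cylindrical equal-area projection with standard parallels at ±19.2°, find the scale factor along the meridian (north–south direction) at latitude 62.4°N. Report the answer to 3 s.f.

0.491

A cylindrical equal-area projection with standard parallel φ₀ has meridian scale h = cos φ / cos φ₀ and parallel scale k = cos φ₀ / cos φ (so areas are preserved, h·k = 1).
h = cos 62.4° / cos 19.2° = 0.4633/0.9444 = 0.4906.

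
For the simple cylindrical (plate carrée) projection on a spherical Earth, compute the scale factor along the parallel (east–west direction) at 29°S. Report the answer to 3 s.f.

In the plate carrée (x = Rλ, y = Rφ), meridians are true-scale (h = 1) and parallels are stretched by k = sec φ.
k = 1/cos 29° = 1/0.8746 = 1.143.

1.14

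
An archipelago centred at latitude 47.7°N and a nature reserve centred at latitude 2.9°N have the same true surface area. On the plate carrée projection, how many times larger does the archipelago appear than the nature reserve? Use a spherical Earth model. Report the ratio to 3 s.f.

In the plate carrée (x = Rλ, y = Rφ), meridians are true-scale (h = 1) and parallels are stretched by k = sec φ.
Areal scale at 47.7°: h·k = 1.000 × 1.486 = 1.486.
Areal scale at 2.9°: h·k = 1.000 × 1.001 = 1.001.
Ratio = 1.486/1.001 ≈ 1.48.

1.48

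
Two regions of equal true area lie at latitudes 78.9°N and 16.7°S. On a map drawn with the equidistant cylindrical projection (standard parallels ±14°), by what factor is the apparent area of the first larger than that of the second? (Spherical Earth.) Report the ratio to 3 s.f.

The equidistant cylindrical projection with φ₀ = 14° has h = 1 (meridians true) and k = cos φ₀ / cos φ along parallels.
Areal scale at 78.9°: h·k = 1.000 × 5.040 = 5.040.
Areal scale at 16.7°: h·k = 1.000 × 1.013 = 1.013.
Ratio = 5.040/1.013 ≈ 4.98.

4.98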